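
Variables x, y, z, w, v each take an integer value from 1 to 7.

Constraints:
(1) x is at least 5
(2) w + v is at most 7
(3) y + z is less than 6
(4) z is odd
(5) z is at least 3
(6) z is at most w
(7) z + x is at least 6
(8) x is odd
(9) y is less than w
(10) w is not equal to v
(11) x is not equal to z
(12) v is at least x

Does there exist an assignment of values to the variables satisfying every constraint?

Unsatisfiable

From constraints 5 and 6: w ≥ z ≥ 3. From constraints 1 and 12: v ≥ x ≥ 5. Hence w + v ≥ 8. But constraint 2 requires w + v ≤ 7, and 7 < 8. Contradiction.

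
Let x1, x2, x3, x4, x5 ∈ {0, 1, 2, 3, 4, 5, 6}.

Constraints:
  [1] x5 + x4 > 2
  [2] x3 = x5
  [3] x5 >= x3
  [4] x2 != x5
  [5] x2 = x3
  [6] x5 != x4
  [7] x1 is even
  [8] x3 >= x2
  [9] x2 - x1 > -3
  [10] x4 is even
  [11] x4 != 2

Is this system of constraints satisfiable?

From constraints 2 and 5, x2 = x3 = x5, so x2 = x5. But constraint 4 says x2 ≠ x5. Contradiction.

Unsatisfiable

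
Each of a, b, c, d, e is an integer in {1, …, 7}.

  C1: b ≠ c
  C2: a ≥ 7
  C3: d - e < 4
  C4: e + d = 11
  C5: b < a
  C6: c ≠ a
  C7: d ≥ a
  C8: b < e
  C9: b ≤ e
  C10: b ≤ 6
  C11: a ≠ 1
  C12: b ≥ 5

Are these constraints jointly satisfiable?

From constraints 9 and 12: e ≥ b ≥ 5. From constraints 2 and 7: d ≥ a ≥ 7. Hence e + d ≥ 12. But constraint 4 requires e + d = 11, and 11 < 12. Contradiction.

Unsatisfiable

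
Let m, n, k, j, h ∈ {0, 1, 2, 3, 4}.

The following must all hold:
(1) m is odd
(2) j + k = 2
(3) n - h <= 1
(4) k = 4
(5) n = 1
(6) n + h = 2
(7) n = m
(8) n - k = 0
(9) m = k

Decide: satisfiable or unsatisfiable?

Unsatisfiable

Constraint 5 fixes n = 1 and constraint 4 fixes k = 4. Constraints 7 and 9 give n = m = k, so n = k. But 1 ≠ 4 — contradiction.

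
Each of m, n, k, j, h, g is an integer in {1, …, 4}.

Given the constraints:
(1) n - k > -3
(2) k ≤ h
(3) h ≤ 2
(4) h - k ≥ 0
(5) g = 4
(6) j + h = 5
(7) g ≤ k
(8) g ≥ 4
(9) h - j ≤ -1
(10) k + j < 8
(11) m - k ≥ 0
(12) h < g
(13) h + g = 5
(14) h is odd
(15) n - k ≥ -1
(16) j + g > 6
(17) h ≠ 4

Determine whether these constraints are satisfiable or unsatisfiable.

Unsatisfiable

From constraints 7 and 8: k ≥ g and g ≥ 4, so k ≥ 4. From constraints 2 and 3: k ≤ h and h ≤ 2, so k ≤ 2. But 2 < 4, so no value of k works.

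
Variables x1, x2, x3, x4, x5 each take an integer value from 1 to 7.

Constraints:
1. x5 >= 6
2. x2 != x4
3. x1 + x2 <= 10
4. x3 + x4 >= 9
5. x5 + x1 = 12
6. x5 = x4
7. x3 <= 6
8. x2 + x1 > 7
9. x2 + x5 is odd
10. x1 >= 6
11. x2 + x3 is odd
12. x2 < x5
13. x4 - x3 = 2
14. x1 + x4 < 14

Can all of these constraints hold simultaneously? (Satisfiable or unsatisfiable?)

Setting (x1, x2, x3, x4, x5) = (6, 3, 4, 6, 6) satisfies everything: constraint 3: x1 + x2 = 9; constraint 4: x3 + x4 = 10, and the others follow.

Satisfiable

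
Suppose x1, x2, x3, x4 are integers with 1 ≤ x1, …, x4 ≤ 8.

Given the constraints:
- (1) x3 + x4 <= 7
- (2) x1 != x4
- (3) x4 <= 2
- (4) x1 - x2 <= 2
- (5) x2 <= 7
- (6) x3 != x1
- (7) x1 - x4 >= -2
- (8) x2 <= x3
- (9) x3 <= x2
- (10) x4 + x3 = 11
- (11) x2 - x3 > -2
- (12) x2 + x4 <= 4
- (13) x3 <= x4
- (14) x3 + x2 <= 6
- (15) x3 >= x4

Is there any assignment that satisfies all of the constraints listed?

From constraint 3: x4 ≤ 2. From constraints 5 and 9: x3 ≤ x2 ≤ 7. Hence x4 + x3 ≤ 9. But constraint 10 requires x4 + x3 = 11, and 11 > 9. Contradiction.

Unsatisfiable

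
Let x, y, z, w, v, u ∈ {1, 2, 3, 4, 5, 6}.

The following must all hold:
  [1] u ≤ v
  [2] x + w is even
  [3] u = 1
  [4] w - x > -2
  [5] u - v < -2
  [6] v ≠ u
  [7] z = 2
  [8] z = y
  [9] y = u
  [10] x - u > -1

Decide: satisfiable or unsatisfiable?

Unsatisfiable

Constraint 7 fixes z = 2 and constraint 3 fixes u = 1. Constraints 8 and 9 give z = y = u, so z = u. But 2 ≠ 1 — contradiction.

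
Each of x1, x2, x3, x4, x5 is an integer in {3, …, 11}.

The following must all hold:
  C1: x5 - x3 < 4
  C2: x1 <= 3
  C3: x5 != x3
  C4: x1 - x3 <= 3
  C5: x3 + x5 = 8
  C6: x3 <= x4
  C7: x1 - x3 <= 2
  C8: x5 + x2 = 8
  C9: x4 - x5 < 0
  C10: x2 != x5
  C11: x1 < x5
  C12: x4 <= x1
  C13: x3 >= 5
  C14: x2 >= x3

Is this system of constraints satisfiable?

From constraints 6 and 13: x4 ≥ x3 and x3 ≥ 5, so x4 ≥ 5. From constraints 2 and 12: x4 ≤ x1 and x1 ≤ 3, so x4 ≤ 3. But 3 < 5, so no value of x4 works.

Unsatisfiable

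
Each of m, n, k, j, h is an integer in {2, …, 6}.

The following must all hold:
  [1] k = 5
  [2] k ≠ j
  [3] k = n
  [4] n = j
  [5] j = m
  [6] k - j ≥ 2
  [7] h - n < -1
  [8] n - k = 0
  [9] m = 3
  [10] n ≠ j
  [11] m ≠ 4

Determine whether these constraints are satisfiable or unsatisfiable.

Constraint 1 fixes k = 5 and constraint 9 fixes m = 3. Constraints 3, 4, and 5 give k = n = j = m, so k = m. But 5 ≠ 3 — contradiction.

Unsatisfiable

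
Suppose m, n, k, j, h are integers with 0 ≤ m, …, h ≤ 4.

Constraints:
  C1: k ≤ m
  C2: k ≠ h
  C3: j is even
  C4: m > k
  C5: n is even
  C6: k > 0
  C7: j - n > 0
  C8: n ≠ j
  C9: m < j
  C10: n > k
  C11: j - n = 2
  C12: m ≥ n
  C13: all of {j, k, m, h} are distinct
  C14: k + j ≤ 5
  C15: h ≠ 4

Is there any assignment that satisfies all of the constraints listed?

Satisfiable

Setting (m, n, k, j, h) = (3, 2, 1, 4, 2) satisfies everything: constraint 7: j - n = 2; constraint 11: j - n = 2, and the others follow.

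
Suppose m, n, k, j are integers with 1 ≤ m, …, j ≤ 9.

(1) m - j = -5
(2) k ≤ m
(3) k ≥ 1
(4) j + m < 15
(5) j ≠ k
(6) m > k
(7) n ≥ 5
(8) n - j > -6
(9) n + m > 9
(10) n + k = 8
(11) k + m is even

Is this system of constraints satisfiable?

The assignment m = 4, n = 6, k = 2, j = 9 works:
  constraint 1 holds since m - j = -5.
  constraint 4 holds since j + m = 13.
The rest check out directly.

Satisfiable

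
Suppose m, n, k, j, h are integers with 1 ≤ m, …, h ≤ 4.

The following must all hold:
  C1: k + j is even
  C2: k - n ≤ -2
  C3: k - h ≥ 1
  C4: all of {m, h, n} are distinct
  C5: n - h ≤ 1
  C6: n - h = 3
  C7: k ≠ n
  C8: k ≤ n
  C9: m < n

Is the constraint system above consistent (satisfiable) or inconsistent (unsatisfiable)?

Constraints 2, 3, and 5 give h − n ≥ -1, n − k ≥ 2, k − h ≥ 1.
Adding all 3 inequalities: the left sides telescope to 0, and the right sides sum to (-1) + 2 + 1 = 2. So 0 ≥ 2, which is false.

Unsatisfiable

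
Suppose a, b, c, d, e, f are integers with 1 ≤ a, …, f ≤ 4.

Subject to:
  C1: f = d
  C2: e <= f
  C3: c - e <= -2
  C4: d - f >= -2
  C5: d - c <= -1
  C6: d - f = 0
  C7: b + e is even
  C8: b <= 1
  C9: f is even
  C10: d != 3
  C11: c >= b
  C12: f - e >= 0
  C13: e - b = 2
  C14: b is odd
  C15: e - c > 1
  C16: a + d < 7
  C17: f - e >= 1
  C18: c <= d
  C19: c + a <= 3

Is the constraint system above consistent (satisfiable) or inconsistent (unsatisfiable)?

Constraints 3, 4, 5, and 17 give e − c ≥ 2, c − d ≥ 1, d − f ≥ -2, f − e ≥ 1.
Adding all 4 inequalities: the left sides telescope to 0, and the right sides sum to 2 + 1 + (-2) + 1 = 2. So 0 ≥ 2, which is false.

Unsatisfiable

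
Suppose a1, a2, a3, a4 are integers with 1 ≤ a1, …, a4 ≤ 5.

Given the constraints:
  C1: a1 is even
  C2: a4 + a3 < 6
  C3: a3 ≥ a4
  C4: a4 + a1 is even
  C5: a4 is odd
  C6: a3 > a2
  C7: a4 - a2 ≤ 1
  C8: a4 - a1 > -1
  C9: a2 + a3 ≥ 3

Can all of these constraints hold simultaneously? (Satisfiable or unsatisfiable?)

Constraint 5 makes a4 odd and constraint 1 makes a1 even, so a4 + a1 must be odd. Constraint 4 says a4 + a1 is even — contradiction.

Unsatisfiable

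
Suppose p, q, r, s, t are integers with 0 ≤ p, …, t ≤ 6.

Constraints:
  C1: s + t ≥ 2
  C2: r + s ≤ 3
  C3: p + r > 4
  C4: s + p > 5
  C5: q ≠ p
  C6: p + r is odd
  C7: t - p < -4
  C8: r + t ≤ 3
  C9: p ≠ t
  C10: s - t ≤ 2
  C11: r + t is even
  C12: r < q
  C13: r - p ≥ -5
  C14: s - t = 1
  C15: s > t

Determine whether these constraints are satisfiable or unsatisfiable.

Satisfiable

Setting (p, q, r, s, t) = (6, 2, 1, 2, 1) satisfies everything: constraint 1: s + t = 3; constraint 2: r + s = 3; constraint 3: p + r = 7, and the others follow.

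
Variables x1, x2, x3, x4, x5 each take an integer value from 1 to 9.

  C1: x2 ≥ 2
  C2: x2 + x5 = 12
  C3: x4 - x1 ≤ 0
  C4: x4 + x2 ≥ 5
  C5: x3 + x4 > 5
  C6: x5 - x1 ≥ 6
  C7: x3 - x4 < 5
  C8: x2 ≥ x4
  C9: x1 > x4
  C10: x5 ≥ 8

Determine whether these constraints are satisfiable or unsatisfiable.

Satisfiable

One satisfying assignment is x1 = 3, x2 = 3, x3 = 6, x4 = 2, x5 = 9.
For the less obvious constraints — constraint 2: x2 + x5 = 12; constraint 3: x4 - x1 = -1 — and the others hold by inspection.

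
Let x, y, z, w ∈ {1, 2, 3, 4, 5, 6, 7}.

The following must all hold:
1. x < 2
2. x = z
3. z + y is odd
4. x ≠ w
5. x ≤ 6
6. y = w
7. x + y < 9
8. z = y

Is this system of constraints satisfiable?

From constraints 2, 6, and 8, x = z = y = w, so x = w. But constraint 4 says x ≠ w. Contradiction.

Unsatisfiable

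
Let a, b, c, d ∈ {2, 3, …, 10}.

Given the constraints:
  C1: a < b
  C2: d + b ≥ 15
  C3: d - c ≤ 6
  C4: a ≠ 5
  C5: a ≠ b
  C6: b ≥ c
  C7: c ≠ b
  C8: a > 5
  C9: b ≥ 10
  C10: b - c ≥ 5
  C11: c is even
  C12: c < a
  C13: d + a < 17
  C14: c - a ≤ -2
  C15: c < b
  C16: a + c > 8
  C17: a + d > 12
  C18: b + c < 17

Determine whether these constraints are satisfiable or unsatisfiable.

Setting (a, b, c, d) = (6, 10, 4, 8) satisfies everything: constraint 2: d + b = 18; constraint 3: d - c = 4; constraint 10: b - c = 6, and the others follow.

Satisfiable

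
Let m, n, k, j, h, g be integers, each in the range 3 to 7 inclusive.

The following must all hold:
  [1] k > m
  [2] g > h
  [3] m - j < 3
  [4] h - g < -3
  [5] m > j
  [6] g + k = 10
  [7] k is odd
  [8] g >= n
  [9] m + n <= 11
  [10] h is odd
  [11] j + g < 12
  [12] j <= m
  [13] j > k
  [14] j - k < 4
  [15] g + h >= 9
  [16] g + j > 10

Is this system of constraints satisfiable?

Unsatisfiable

Constraints 1, 5, and 13 give j < m, m < k, k < j. Chaining: j < m < k < j, which forces j < j — impossible.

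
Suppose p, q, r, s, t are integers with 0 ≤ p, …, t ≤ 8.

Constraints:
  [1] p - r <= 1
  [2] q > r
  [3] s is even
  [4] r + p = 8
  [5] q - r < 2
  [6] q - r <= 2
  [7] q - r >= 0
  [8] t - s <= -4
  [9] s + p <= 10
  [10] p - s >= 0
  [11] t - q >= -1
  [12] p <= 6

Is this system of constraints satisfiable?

Unsatisfiable

Constraints 1, 7, 8, 10, and 11 give t − q ≥ -1, q − r ≥ 0, r − p ≥ -1, p − s ≥ 0, s − t ≥ 4.
Adding all 5 inequalities: the left sides telescope to 0, and the right sides sum to (-1) + 0 + (-1) + 0 + 4 = 2. So 0 ≥ 2, which is false.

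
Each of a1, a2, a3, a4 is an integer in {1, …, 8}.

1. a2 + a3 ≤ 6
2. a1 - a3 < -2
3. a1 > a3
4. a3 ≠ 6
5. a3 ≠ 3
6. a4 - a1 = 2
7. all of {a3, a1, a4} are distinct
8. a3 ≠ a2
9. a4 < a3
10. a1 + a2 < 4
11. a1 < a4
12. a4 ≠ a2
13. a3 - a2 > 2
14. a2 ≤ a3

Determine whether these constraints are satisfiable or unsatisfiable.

Constraints 3, 9, and 11 give a1 < a4, a4 < a3, a3 < a1. Chaining: a1 < a4 < a3 < a1, which forces a1 < a1 — impossible.

Unsatisfiable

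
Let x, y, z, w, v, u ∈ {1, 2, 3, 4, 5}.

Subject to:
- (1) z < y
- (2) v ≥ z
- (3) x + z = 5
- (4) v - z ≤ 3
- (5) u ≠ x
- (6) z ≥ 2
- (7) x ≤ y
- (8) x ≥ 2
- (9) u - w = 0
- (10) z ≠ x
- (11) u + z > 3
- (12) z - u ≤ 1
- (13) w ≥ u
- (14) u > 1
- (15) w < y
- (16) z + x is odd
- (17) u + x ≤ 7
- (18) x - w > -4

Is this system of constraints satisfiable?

Setting (x, y, z, w, v, u) = (3, 5, 2, 4, 5, 4) satisfies everything: constraint 3: x + z = 5; constraint 4: v - z = 3; constraint 9: u - w = 0, and the others follow.

Satisfiable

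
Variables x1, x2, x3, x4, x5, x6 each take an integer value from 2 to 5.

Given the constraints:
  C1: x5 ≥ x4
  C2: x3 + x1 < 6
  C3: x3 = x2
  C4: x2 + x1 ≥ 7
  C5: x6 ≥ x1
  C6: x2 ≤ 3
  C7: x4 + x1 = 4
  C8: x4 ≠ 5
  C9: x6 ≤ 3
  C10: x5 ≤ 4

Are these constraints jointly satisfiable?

Unsatisfiable

From constraint 6: x2 ≤ 3. From constraints 5 and 9: x1 ≤ x6 ≤ 3. Hence x2 + x1 ≤ 6. But constraint 4 requires x2 + x1 ≥ 7, and 7 > 6. Contradiction.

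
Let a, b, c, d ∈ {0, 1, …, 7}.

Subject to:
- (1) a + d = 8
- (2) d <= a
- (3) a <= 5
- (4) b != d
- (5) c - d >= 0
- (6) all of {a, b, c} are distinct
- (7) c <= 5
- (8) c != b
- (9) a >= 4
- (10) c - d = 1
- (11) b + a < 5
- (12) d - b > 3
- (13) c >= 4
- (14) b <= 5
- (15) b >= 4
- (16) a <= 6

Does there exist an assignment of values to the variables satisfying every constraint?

Constraints 3, 7, 9, 13, 14, and 15 confine each of a, b, c to the 2 values {4, 5}.
Constraint 6 requires all 3 of them to be distinct, but only 2 values are available — impossible by the pigeonhole principle.

Unsatisfiable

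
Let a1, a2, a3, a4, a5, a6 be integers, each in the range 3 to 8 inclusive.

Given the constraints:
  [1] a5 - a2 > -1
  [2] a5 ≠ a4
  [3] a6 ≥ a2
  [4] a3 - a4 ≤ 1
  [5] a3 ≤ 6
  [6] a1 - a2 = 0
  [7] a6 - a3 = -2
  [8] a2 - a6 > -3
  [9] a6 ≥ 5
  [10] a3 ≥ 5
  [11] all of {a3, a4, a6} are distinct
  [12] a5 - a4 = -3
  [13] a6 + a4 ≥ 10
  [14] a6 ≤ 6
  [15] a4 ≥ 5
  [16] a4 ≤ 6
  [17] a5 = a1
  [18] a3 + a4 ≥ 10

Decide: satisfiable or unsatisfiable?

Unsatisfiable

Constraints 5, 9, 10, 14, 15, and 16 confine each of a3, a4, a6 to the 2 values {5, 6}.
Constraint 11 requires all 3 of them to be distinct, but only 2 values are available — impossible by the pigeonhole principle.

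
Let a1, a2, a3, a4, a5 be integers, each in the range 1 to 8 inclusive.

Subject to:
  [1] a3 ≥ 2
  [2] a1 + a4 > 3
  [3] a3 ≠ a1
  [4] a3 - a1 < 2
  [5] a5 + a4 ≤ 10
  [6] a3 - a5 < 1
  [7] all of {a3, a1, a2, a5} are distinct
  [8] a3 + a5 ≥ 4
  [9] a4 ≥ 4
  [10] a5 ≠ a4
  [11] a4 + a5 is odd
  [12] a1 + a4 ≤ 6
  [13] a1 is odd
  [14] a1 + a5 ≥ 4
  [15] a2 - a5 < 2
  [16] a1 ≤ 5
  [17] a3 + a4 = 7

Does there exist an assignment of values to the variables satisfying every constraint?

Satisfiable

Try a1 = 1, a2 = 5, a3 = 2, a4 = 5, a5 = 4.
Check constraint 2: a1 + a4 = 6; constraint 4: a3 - a1 = 1. The remaining constraints are straightforward to verify.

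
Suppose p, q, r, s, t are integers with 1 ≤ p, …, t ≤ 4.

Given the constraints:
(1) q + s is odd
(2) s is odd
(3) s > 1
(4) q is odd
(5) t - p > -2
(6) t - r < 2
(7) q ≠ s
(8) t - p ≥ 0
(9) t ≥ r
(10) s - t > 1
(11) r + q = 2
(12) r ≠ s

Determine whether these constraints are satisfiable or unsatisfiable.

Unsatisfiable

Constraint 4 makes q odd and constraint 2 makes s odd, so q + s must be even. Constraint 1 says q + s is odd — contradiction.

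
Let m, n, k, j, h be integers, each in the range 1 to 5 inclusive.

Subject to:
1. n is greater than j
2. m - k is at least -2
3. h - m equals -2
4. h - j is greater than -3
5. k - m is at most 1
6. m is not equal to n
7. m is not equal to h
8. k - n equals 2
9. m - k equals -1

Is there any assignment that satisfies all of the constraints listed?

Satisfiable

Setting (m, n, k, j, h) = (3, 2, 4, 1, 1) satisfies everything: constraint 2: m - k = -1; constraint 3: h - m = -2, and the others follow.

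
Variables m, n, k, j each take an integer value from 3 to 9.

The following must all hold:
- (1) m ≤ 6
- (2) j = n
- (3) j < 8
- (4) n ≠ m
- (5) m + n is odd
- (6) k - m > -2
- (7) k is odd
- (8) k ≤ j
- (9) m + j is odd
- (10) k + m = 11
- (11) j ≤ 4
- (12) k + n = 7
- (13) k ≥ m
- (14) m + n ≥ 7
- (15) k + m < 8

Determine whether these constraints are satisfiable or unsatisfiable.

Unsatisfiable

From constraints 8 and 11: k ≤ j ≤ 4. From constraint 1: m ≤ 6. Hence k + m ≤ 10. But constraint 10 requires k + m = 11, and 11 > 10. Contradiction.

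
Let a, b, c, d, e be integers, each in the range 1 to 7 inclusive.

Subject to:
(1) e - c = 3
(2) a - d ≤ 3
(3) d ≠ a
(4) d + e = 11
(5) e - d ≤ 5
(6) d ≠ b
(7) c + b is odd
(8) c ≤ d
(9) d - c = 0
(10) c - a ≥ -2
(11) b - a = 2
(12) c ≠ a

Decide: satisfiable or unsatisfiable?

Take a = 5, b = 7, c = 4, d = 4, e = 7. Then constraint 1: e - c = 3; constraint 2: a - d = 1, and every other listed constraint is also met.

Satisfiable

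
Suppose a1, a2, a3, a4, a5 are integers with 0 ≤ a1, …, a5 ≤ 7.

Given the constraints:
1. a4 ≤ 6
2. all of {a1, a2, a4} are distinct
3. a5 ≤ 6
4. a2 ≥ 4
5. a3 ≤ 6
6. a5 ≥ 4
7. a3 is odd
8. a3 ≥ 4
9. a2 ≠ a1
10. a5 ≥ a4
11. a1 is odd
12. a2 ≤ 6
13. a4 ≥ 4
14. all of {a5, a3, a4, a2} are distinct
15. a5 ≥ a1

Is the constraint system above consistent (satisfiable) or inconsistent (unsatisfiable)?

Unsatisfiable

Constraints 1, 3, 4, 5, 6, 8, 12, and 13 confine each of a5, a3, a4, a2 to the 3 values {4, …, 6}.
Constraint 14 requires all 4 of them to be distinct, but only 3 values are available — impossible by the pigeonhole principle.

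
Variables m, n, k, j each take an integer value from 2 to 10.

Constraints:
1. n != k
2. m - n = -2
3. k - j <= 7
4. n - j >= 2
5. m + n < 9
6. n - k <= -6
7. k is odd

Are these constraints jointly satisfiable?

Unsatisfiable

Constraints 3, 4, and 6 give j − k ≥ -7, k − n ≥ 6, n − j ≥ 2.
Adding all 3 inequalities: the left sides telescope to 0, and the right sides sum to (-7) + 6 + 2 = 1. So 0 ≥ 1, which is false.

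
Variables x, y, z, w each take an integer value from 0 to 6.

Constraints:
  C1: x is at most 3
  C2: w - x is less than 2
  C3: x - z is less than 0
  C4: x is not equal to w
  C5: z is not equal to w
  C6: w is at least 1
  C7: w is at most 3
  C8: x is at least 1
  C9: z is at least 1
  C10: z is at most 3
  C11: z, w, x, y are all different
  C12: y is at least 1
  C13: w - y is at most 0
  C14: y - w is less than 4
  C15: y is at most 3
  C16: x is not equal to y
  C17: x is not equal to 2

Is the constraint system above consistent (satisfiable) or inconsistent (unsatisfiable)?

Constraints 1, 6, 7, 8, 9, 10, 12, and 15 confine each of z, w, x, y to the 3 values {1, …, 3}.
Constraint 11 requires all 4 of them to be distinct, but only 3 values are available — impossible by the pigeonhole principle.

Unsatisfiable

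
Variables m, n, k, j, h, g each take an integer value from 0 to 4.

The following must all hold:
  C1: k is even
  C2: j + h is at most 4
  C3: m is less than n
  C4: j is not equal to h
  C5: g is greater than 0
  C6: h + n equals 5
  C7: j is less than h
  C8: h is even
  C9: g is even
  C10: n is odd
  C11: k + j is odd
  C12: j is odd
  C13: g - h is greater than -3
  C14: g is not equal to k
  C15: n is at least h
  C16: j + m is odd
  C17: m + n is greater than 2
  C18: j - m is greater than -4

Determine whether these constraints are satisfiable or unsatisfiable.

Satisfiable

The assignment m = 2, n = 3, k = 0, j = 1, h = 2, g = 2 works:
  constraint 2 holds since j + h = 3.
  constraint 6 holds since h + n = 5.
The rest check out directly.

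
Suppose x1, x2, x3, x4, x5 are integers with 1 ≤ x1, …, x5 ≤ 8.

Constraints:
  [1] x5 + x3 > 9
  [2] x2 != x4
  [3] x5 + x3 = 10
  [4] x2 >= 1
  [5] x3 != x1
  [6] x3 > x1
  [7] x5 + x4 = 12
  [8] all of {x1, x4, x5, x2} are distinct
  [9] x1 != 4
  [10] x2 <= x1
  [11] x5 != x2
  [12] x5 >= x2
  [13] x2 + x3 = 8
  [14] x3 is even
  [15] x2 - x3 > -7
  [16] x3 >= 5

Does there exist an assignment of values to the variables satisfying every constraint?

Try x1 = 5, x2 = 2, x3 = 6, x4 = 8, x5 = 4.
Check constraint 1: x5 + x3 = 10; constraint 3: x5 + x3 = 10. The remaining constraints are straightforward to verify.

Satisfiable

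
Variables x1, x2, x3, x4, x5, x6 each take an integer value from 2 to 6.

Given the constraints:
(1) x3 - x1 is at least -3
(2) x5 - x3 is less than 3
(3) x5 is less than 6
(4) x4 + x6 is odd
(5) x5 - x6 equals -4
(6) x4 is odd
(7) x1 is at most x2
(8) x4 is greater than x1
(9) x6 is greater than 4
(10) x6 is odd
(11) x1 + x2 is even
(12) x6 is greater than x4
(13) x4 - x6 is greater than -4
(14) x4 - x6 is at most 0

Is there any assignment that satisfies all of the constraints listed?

Unsatisfiable

Constraint 6 makes x4 odd and constraint 10 makes x6 odd, so x4 + x6 must be even. Constraint 4 says x4 + x6 is odd — contradiction.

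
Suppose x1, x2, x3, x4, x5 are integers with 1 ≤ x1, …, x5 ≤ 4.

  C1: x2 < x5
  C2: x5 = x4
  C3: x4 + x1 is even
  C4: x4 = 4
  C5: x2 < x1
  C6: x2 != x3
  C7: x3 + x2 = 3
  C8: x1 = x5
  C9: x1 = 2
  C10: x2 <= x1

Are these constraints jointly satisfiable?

Unsatisfiable

Constraint 9 fixes x1 = 2 and constraint 4 fixes x4 = 4. Constraints 2 and 8 give x1 = x5 = x4, so x1 = x4. But 2 ≠ 4 — contradiction.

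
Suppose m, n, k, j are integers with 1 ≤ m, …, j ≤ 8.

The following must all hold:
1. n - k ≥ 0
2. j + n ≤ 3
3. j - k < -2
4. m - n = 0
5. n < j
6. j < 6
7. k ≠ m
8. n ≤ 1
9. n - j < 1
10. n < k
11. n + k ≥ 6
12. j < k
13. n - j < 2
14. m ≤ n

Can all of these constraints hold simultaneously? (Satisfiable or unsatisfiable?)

Unsatisfiable

Constraints 1, 5, and 12 give j < k, k ≤ n, n < j. Chaining: j < k ≤ n < j, which forces j < j — impossible.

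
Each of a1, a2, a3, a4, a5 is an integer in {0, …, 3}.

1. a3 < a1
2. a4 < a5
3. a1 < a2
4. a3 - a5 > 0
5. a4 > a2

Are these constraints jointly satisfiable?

Unsatisfiable

Constraints 1, 2, 3, 4, and 5 give a5 < a3, a3 < a1, a1 < a2, a2 < a4, a4 < a5. Chaining: a5 < a3 < a1 < a2 < a4 < a5, which forces a5 < a5 — impossible.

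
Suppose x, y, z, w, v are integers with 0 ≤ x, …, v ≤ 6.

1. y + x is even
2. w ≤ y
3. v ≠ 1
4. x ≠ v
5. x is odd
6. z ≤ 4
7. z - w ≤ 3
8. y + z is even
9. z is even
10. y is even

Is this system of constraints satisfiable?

Constraint 10 makes y even and constraint 5 makes x odd, so y + x must be odd. Constraint 1 says y + x is even — contradiction.

Unsatisfiable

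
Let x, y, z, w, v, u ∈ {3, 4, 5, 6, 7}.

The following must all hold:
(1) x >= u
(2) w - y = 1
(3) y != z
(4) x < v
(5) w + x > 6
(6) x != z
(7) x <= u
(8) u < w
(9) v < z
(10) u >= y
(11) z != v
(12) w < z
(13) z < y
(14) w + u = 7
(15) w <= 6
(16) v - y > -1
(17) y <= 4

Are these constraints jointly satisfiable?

Unsatisfiable

Constraints 1, 4, 9, 10, and 13 give y ≤ u, u ≤ x, x < v, v < z, z < y. Chaining: y ≤ u ≤ x < v < z < y, which forces y < y — impossible.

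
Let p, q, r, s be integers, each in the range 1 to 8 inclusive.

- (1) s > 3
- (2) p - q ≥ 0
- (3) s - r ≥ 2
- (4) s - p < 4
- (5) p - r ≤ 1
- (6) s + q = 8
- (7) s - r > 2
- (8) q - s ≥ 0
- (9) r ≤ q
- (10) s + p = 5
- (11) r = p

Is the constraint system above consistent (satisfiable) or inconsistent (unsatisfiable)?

Constraints 2, 3, 5, and 8 give s − r ≥ 2, r − p ≥ -1, p − q ≥ 0, q − s ≥ 0.
Adding all 4 inequalities: the left sides telescope to 0, and the right sides sum to 2 + (-1) + 0 + 0 = 1. So 0 ≥ 1, which is false.

Unsatisfiable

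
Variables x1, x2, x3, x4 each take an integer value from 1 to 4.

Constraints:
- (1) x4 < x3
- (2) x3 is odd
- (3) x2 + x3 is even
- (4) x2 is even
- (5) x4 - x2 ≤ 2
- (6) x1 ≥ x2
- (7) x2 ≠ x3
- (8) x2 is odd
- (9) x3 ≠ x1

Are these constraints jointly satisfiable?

Unsatisfiable

Constraint 4 makes x2 even and constraint 2 makes x3 odd, so x2 + x3 must be odd. Constraint 3 says x2 + x3 is even — contradiction.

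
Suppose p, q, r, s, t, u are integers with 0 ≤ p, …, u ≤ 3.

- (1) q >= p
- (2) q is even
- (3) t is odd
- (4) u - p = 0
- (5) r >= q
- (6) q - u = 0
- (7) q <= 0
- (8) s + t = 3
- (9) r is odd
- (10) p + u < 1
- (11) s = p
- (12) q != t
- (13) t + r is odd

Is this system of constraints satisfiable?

Unsatisfiable

Constraint 3 makes t odd and constraint 9 makes r odd, so t + r must be even. Constraint 13 says t + r is odd — contradiction.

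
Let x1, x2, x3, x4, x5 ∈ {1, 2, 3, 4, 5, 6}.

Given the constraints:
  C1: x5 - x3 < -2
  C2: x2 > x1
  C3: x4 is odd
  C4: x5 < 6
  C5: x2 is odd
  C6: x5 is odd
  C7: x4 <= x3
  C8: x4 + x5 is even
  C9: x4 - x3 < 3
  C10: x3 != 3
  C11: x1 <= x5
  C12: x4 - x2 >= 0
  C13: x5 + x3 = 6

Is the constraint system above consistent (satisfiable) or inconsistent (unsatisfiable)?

Satisfiable

Setting (x1, x2, x3, x4, x5) = (1, 5, 5, 5, 1) satisfies everything: constraint 1: x5 - x3 = -4; constraint 9: x4 - x3 = 0, and the others follow.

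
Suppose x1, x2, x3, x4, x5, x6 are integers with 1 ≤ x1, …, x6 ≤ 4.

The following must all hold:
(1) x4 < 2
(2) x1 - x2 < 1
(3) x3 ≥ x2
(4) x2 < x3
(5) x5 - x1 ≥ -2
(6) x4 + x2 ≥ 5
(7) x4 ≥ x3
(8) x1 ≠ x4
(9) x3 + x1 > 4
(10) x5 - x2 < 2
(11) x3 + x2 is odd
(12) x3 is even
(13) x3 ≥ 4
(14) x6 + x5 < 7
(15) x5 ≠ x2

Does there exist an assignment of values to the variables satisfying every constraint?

Unsatisfiable

From constraints 7 and 13: x4 ≥ x3 and x3 ≥ 4, so x4 ≥ 4. From constraint 1: x4 ≤ 1. But 1 < 4, so no value of x4 works.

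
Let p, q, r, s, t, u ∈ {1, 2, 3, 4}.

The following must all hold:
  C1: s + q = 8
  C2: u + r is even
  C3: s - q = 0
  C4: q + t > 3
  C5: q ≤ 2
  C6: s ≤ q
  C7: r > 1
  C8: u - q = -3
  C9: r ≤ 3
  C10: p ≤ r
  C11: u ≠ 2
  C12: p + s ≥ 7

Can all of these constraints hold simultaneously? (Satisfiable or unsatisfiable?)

From constraints 9 and 10: p ≤ r ≤ 3. From constraints 5 and 6: s ≤ q ≤ 2. Hence p + s ≤ 5. But constraint 12 requires p + s ≥ 7, and 7 > 5. Contradiction.

Unsatisfiable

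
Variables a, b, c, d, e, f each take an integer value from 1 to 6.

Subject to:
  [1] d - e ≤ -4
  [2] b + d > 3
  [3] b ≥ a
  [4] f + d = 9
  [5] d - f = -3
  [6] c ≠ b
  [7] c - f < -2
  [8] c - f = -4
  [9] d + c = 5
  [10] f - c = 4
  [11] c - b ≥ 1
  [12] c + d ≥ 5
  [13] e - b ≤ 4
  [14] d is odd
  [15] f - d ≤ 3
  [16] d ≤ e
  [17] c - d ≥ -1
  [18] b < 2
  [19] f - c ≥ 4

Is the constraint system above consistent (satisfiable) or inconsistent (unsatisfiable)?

Unsatisfiable

Constraints 1, 11, 13, 15, and 19 give f − c ≥ 4, c − b ≥ 1, b − e ≥ -4, e − d ≥ 4, d − f ≥ -3.
Adding all 5 inequalities: the left sides telescope to 0, and the right sides sum to 4 + 1 + (-4) + 4 + (-3) = 2. So 0 ≥ 2, which is false.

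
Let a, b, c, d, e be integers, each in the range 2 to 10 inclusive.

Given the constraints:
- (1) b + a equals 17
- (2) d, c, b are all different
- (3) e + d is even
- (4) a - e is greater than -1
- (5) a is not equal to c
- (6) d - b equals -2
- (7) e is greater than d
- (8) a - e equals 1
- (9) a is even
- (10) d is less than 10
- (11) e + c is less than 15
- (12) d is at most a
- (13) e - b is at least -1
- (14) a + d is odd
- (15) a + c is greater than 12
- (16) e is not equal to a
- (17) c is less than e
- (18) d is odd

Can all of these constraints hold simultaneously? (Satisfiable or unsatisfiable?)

Satisfiable

Setting (a, b, c, d, e) = (10, 7, 3, 5, 9) satisfies everything: constraint 1: b + a = 17; constraint 4: a - e = 1, and the others follow.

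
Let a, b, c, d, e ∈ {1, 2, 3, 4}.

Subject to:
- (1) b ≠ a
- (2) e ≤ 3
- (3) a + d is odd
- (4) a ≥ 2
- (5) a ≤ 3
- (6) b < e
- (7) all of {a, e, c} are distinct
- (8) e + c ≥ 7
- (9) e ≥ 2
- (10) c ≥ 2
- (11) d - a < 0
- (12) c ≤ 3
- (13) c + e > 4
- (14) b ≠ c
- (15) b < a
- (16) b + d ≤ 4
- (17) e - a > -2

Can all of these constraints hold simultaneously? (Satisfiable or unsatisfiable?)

Unsatisfiable

Constraints 2, 4, 5, 9, 10, and 12 confine each of a, e, c to the 2 values {2, 3}.
Constraint 7 requires all 3 of them to be distinct, but only 2 values are available — impossible by the pigeonhole principle.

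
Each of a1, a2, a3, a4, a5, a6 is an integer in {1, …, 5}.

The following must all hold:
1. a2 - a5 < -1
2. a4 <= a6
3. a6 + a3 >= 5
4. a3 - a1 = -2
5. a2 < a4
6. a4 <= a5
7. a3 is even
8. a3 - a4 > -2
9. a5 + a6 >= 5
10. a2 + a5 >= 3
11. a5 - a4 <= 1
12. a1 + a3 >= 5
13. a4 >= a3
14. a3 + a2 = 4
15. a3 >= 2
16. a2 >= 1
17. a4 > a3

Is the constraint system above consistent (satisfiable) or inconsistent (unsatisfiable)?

The assignment a1 = 4, a2 = 2, a3 = 2, a4 = 3, a5 = 4, a6 = 3 works:
  constraint 1 holds since a2 - a5 = -2.
  constraint 3 holds since a6 + a3 = 5.
The rest check out directly.

Satisfiable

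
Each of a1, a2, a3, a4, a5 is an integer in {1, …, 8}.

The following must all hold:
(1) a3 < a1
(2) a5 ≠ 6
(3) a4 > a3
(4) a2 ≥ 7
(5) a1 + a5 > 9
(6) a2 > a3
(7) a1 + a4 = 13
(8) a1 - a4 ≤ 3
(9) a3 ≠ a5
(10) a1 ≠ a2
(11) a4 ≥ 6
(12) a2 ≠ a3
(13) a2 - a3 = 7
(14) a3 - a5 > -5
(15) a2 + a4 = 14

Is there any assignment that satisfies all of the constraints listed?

Satisfiable

The assignment a1 = 7, a2 = 8, a3 = 1, a4 = 6, a5 = 3 works:
  constraint 5 holds since a1 + a5 = 10.
  constraint 7 holds since a1 + a4 = 13.
The rest check out directly.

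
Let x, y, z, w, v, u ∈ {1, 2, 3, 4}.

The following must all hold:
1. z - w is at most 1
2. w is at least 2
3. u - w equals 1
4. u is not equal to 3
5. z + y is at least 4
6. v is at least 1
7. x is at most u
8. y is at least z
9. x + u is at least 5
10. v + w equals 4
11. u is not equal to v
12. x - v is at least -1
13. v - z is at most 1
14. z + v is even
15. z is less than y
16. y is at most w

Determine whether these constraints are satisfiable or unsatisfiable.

Satisfiable

Take x = 1, y = 3, z = 1, w = 3, v = 1, u = 4. Then constraint 1: z - w = -2; constraint 3: u - w = 1, and every other listed constraint is also met.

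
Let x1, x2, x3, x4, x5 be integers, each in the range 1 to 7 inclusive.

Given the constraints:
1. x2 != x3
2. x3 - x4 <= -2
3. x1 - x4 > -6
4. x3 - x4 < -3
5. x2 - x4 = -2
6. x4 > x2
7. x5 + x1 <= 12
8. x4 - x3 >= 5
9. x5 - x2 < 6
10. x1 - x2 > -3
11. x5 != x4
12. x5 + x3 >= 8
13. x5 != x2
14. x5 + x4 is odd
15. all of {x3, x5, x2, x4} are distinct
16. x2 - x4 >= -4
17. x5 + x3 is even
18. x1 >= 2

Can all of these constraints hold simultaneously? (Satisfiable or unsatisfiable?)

Try x1 = 3, x2 = 4, x3 = 1, x4 = 6, x5 = 7.
Check constraint 2: x3 - x4 = -5; constraint 3: x1 - x4 = -3; constraint 4: x3 - x4 = -5. The remaining constraints are straightforward to verify.

Satisfiable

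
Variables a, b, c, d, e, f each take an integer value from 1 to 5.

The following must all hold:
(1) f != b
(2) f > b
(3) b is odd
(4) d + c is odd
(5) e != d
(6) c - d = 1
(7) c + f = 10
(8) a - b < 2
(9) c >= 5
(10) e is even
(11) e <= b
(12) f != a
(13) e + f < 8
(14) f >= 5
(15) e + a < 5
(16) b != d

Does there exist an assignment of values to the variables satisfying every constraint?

Setting (a, b, c, d, e, f) = (2, 3, 5, 4, 2, 5) satisfies everything: constraint 6: c - d = 1; constraint 7: c + f = 10; constraint 8: a - b = -1, and the others follow.

Satisfiable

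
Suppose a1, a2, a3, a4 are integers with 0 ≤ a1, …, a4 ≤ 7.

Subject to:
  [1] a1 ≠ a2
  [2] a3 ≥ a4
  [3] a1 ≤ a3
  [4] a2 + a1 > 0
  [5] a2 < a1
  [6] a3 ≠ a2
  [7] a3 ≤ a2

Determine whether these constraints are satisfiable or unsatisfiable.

Constraints 3, 5, and 7 give a3 ≤ a2, a2 < a1, a1 ≤ a3. Chaining: a3 ≤ a2 < a1 ≤ a3, which forces a3 < a3 — impossible.

Unsatisfiable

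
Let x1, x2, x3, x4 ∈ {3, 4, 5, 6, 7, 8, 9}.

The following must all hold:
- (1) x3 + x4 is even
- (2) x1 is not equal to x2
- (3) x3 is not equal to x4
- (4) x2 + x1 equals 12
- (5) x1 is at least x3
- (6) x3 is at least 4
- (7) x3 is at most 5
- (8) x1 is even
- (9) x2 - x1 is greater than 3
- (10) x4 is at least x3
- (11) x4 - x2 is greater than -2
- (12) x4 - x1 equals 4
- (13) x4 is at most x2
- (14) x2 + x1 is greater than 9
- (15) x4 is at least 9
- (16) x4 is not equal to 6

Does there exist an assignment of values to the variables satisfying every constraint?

Unsatisfiable

From constraints 13 and 15: x2 ≥ x4 ≥ 9. From constraints 5 and 6: x1 ≥ x3 ≥ 4. Hence x2 + x1 ≥ 13. But constraint 4 requires x2 + x1 = 12, and 12 < 13. Contradiction.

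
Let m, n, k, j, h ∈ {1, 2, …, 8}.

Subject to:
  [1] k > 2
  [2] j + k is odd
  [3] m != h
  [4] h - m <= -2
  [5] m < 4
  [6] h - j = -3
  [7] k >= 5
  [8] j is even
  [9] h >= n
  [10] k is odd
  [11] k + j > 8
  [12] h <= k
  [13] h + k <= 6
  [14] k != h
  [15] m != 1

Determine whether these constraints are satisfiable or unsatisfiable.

One satisfying assignment is m = 3, n = 1, k = 5, j = 4, h = 1.
For the less obvious constraints — constraint 4: h - m = -2; constraint 6: h - j = -3 — and the others hold by inspection.

Satisfiable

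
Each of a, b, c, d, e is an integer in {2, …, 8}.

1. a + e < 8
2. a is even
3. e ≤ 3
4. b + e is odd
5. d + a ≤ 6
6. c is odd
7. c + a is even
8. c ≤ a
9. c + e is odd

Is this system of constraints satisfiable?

Constraint 6 makes c odd and constraint 2 makes a even, so c + a must be odd. Constraint 7 says c + a is even — contradiction.

Unsatisfiable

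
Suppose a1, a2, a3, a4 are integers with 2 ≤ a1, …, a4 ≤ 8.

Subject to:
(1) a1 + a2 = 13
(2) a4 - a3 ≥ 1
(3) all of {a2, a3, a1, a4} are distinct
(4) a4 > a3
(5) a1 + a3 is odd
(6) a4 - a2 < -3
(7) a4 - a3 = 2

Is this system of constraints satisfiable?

Satisfiable

The assignment a1 = 5, a2 = 8, a3 = 2, a4 = 4 works:
  constraint 1 holds since a1 + a2 = 13.
  constraint 2 holds since a4 - a3 = 2.
The rest check out directly.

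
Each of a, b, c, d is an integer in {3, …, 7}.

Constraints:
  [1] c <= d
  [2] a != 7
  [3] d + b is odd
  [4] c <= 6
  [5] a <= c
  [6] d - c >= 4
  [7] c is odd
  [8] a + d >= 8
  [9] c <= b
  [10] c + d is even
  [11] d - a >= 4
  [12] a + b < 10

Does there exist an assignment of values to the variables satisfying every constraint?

Satisfiable

Try a = 3, b = 6, c = 3, d = 7.
Check constraint 6: d - c = 4; constraint 8: a + d = 10. The remaining constraints are straightforward to verify.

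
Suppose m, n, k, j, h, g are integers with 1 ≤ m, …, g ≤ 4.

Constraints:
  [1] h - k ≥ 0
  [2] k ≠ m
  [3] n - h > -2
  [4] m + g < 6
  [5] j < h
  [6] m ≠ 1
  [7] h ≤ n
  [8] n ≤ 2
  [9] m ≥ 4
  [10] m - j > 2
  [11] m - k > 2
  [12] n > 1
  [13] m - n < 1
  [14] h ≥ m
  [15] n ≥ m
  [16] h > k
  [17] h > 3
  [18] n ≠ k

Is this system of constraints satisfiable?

From constraints 9 and 14: h ≥ m and m ≥ 4, so h ≥ 4. From constraints 7 and 8: h ≤ n and n ≤ 2, so h ≤ 2. But 2 < 4, so no value of h works.

Unsatisfiable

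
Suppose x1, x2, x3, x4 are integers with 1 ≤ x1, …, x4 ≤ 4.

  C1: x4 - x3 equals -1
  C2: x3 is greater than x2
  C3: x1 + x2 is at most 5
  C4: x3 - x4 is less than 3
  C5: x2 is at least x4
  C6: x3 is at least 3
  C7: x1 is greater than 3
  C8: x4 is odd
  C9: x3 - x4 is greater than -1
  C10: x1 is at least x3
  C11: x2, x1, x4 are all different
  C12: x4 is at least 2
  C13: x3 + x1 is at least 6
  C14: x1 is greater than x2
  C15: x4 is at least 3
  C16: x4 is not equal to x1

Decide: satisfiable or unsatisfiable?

Unsatisfiable

From constraints 6 and 10: x1 ≥ x3 ≥ 3. From constraints 5 and 15: x2 ≥ x4 ≥ 3. Hence x1 + x2 ≥ 6. But constraint 3 requires x1 + x2 ≤ 5, and 5 < 6. Contradiction.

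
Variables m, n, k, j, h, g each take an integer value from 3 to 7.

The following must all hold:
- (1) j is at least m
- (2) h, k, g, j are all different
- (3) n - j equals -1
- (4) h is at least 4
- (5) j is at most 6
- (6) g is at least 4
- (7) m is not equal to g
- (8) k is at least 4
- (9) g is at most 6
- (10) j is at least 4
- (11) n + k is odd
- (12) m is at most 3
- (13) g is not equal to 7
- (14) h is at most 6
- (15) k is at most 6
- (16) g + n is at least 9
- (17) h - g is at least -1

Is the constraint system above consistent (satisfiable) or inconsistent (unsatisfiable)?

Unsatisfiable

Constraints 4, 5, 6, 8, 9, 10, 14, and 15 confine each of h, k, g, j to the 3 values {4, …, 6}.
Constraint 2 requires all 4 of them to be distinct, but only 3 values are available — impossible by the pigeonhole principle.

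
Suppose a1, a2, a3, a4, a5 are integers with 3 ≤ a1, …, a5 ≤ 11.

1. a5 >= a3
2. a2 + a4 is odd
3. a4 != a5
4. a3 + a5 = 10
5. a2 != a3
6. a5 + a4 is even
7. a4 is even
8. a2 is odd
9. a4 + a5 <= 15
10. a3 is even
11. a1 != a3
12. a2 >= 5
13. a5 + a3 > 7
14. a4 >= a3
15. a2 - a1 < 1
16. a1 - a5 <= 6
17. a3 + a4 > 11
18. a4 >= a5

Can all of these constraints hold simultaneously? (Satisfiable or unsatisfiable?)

Satisfiable

The assignment a1 = 10, a2 = 9, a3 = 4, a4 = 8, a5 = 6 works:
  constraint 4 holds since a3 + a5 = 10.
  constraint 9 holds since a4 + a5 = 14.
  constraint 13 holds since a5 + a3 = 10.
The rest check out directly.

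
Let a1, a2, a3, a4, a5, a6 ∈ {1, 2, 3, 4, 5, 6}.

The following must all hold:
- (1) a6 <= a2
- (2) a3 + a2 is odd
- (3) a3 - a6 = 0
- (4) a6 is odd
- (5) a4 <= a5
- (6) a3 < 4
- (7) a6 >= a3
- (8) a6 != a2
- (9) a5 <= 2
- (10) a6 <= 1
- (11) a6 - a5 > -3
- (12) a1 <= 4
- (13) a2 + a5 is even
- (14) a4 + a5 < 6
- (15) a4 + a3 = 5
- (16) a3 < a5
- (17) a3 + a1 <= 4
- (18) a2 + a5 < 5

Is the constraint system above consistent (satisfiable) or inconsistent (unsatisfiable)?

Unsatisfiable

From constraints 5 and 9: a4 ≤ a5 ≤ 2. From constraints 7 and 10: a3 ≤ a6 ≤ 1. Hence a4 + a3 ≤ 3. But constraint 15 requires a4 + a3 = 5, and 5 > 3. Contradiction.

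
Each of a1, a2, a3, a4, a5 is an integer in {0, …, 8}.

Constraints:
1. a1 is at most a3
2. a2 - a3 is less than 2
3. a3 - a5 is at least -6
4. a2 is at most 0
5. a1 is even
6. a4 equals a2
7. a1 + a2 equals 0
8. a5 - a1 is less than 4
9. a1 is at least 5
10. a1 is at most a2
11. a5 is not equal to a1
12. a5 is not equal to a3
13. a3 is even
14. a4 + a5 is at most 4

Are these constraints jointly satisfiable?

From constraint 9: a1 ≥ 5. From constraints 4 and 10: a1 ≤ a2 and a2 ≤ 0, so a1 ≤ 0. But 0 < 5, so no value of a1 works.

Unsatisfiable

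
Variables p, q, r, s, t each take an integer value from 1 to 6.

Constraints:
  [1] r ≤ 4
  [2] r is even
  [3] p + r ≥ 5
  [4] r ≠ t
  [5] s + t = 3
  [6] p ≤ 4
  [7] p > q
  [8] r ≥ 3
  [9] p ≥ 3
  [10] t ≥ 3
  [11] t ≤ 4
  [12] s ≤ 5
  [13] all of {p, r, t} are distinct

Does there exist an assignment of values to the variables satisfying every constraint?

Constraints 1, 6, 8, 9, 10, and 11 confine each of p, r, t to the 2 values {3, 4}.
Constraint 13 requires all 3 of them to be distinct, but only 2 values are available — impossible by the pigeonhole principle.

Unsatisfiable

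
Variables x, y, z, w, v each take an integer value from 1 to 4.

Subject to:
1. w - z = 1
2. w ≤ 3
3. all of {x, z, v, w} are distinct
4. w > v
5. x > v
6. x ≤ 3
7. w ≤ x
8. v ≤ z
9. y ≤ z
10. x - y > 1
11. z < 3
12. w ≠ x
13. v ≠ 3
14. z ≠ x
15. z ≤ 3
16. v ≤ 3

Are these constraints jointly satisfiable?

Unsatisfiable

Constraints 2, 6, 15, and 16 confine each of x, z, v, w to the 3 values {1, …, 3} (the domain already gives each ≥ 1).
Constraint 3 requires all 4 of them to be distinct, but only 3 values are available — impossible by the pigeonhole principle.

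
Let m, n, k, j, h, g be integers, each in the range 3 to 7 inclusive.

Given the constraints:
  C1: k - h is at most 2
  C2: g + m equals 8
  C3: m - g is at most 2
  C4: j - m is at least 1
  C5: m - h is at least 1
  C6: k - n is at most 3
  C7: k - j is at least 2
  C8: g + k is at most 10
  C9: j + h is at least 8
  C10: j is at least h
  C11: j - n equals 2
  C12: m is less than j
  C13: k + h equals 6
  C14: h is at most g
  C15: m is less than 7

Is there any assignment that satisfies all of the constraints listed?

Unsatisfiable

Constraints 1, 4, 5, and 7 give k − j ≥ 2, j − m ≥ 1, m − h ≥ 1, h − k ≥ -2.
Adding all 4 inequalities: the left sides telescope to 0, and the right sides sum to 2 + 1 + 1 + (-2) = 2. So 0 ≥ 2, which is false.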